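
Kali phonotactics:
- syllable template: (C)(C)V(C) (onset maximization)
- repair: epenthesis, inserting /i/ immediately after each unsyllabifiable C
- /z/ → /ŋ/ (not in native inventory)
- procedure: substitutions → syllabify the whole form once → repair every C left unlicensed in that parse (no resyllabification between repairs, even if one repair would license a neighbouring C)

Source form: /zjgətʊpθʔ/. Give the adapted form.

ŋijgətʊpθiʔi

Substitution: /z/ → /ŋ/, giving /ŋjgətʊpθʔ/.
Syllabifying with onset maximization leaves /ŋ/, /θ/, /ʔ/ stranded (at most one coda consonant is licensed; onsets may contain at most 2 consonants).
Inserting the epenthetic vowel yields /ŋ/ → /ŋi/, /θ/ → /θi/, /ʔ/ → /ʔi/.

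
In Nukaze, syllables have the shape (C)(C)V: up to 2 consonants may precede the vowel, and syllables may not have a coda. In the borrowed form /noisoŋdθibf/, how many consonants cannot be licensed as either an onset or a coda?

Under (C)(C)V, the unsyllabifiable consonants are /ŋ/, /b/, /f/ (no codas are permitted; onsets may contain at most 2 consonants).

3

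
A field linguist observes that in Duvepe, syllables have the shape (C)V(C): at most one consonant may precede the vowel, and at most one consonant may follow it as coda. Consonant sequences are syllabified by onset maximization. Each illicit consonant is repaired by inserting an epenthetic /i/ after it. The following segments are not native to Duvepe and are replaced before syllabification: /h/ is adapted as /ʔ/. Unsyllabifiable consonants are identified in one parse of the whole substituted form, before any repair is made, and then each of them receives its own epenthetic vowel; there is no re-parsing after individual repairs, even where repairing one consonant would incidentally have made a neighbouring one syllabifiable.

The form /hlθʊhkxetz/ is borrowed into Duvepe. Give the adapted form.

ʔiliθʊʔkixetzi

Substitution: /h/ → /ʔ/, giving /ʔlθʊʔkxetz/.
Under (C)V(C), the unsyllabifiable consonants are /ʔ/, /l/, /k/, /z/ (at most one coda consonant is licensed; onsets are limited to one consonant).
Epenthesis after each stranded consonant: /ʔ/ → /ʔi/, /l/ → /li/, /k/ → /ki/, /z/ → /zi/.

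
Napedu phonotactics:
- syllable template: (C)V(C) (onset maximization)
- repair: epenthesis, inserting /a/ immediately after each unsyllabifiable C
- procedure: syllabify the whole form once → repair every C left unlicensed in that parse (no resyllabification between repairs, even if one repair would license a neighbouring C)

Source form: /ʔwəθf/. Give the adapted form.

ʔawəθfa

The consonants /ʔ/, /f/ cannot be parsed into a legal (C)V(C) syllable (at most one coda consonant is licensed; onsets are limited to one consonant).
Inserting the epenthetic vowel yields /ʔ/ → /ʔa/, /f/ → /fa/.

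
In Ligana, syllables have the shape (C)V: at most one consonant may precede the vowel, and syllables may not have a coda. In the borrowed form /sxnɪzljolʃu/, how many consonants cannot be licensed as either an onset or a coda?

5

The consonants /s/, /x/, /z/, /l/, /l/ cannot be parsed into a legal (C)V syllable (no codas are permitted; onsets are limited to one consonant).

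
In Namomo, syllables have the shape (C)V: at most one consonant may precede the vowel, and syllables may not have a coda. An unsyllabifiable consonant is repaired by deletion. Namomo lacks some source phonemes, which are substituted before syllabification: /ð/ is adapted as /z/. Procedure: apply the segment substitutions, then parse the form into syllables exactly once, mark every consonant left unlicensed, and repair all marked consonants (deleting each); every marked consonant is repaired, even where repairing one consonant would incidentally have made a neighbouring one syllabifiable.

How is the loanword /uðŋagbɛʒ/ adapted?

Substitution: /ð/ → /z/, giving /uzŋagbɛʒ/.
The consonants /z/, /g/, /ʒ/ cannot be parsed into a legal (C)V syllable (no codas are permitted; onsets are limited to one consonant).
Deletion applies to /z/, /g/, /ʒ/.

uŋabɛ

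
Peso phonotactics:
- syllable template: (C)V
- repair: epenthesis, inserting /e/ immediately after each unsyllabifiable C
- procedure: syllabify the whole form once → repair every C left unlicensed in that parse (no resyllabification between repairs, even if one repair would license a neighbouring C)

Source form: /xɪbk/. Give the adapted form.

Under (C)V, the unsyllabifiable consonants are /b/, /k/ (no codas are permitted; onsets are limited to one consonant).
Inserting the epenthetic vowel yields /b/ → /be/, /k/ → /ke/.

xɪbeke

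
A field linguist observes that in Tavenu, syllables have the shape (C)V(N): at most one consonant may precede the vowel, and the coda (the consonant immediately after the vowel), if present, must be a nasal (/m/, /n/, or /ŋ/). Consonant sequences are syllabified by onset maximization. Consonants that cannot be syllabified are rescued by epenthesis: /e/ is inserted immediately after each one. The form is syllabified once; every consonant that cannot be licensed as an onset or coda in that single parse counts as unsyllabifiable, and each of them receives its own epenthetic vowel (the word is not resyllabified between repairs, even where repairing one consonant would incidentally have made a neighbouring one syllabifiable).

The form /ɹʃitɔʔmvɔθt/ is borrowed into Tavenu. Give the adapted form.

Under (C)V(N), the unsyllabifiable consonants are /ɹ/, /ʔ/, /m/, /θ/, /t/ (only a nasal (/m/, /n/, or /ŋ/) is licensed in coda position; onsets are limited to one consonant).
Inserting the epenthetic vowel yields /ɹ/ → /ɹe/, /ʔ/ → /ʔe/, /m/ → /me/, /θ/ → /θe/, /t/ → /te/.

ɹeʃitɔʔemevɔθete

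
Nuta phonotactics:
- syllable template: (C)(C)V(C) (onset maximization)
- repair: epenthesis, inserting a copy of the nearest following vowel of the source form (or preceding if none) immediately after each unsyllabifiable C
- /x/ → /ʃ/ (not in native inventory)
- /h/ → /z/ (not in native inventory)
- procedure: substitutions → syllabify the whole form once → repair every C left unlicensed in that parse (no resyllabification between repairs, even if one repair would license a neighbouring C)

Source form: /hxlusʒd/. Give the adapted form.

zuʃlusʒudu

Substitution: /h/ → /z/, /x/ → /ʃ/, giving /zʃlusʒd/.
Under (C)(C)V(C), the unsyllabifiable consonants are /z/, /ʒ/, /d/ (at most one coda consonant is licensed; onsets may contain at most 2 consonants).
Epenthesis after each stranded consonant: /z/ → /zu/, /ʒ/ → /ʒu/, /d/ → /du/.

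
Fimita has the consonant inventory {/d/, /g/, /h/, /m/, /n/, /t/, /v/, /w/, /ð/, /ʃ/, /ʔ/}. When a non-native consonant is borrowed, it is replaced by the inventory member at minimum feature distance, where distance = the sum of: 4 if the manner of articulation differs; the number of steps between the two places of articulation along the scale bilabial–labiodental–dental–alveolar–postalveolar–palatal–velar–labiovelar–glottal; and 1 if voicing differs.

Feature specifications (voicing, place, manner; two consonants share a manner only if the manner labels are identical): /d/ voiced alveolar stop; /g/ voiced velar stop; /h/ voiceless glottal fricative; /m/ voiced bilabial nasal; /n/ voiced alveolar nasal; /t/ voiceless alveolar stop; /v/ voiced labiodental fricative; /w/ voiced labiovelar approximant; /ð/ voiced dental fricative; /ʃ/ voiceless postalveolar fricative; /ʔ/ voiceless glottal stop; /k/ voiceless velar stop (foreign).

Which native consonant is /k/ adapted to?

/g/ is closest: same manner (stop), place distance 0 (velar→velar), voicing differs (+1); total 1. Next closest is /ʔ/ at distance 2.

g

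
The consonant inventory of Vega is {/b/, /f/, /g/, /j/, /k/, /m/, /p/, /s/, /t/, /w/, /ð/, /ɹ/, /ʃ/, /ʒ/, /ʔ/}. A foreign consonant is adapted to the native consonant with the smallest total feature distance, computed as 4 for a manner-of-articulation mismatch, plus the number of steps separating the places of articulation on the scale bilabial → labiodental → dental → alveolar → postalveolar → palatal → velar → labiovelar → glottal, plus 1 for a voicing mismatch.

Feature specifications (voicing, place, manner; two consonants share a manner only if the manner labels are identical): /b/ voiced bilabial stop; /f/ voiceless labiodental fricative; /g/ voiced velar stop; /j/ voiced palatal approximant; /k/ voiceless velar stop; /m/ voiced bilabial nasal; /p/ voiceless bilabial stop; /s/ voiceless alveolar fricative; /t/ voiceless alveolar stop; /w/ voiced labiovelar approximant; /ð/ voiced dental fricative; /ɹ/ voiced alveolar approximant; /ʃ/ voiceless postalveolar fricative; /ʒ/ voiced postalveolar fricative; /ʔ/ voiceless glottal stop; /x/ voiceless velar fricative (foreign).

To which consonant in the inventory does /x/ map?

/ʃ/ is closest: same manner (fricative), place distance 2 (velar→postalveolar), same voicing; total 2. Next closest is /s/ at distance 3.

ʃ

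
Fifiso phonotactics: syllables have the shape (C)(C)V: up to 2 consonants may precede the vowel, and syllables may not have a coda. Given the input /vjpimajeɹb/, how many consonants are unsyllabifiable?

Under (C)(C)V, the unsyllabifiable consonants are /v/, /ɹ/, /b/ (no codas are permitted; onsets may contain at most 2 consonants).

3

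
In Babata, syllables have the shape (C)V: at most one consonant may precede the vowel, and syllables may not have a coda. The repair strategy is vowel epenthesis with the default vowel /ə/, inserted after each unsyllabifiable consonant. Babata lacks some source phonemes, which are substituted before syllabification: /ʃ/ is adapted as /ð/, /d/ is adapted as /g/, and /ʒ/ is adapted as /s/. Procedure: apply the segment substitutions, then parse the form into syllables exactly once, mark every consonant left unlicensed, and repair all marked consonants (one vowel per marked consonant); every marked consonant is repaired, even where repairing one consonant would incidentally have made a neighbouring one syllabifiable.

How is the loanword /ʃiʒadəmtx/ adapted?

Substitution: /ʃ/ → /ð/, /ʒ/ → /s/, /d/ → /g/, giving /ðisagəmtx/.
Under (C)V, the unsyllabifiable consonants are /m/, /t/, /x/ (no codas are permitted; onsets are limited to one consonant).
Inserting the epenthetic vowel yields /m/ → /mə/, /t/ → /tə/, /x/ → /xə/.

ðisagəmətəxə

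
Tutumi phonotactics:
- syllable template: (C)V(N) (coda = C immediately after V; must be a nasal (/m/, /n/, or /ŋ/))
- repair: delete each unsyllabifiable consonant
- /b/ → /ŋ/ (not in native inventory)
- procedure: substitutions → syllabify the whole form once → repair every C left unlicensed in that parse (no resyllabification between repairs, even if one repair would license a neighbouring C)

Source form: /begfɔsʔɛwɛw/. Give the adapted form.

Substitution: /b/ → /ŋ/, giving /ŋegfɔsʔɛwɛw/.
Syllabifying with onset maximization leaves /g/, /s/, /w/ stranded (only a nasal (/m/, /n/, or /ŋ/) is licensed in coda position; onsets are limited to one consonant).
Deleting the stranded consonants removes /g/, /s/, /w/.

ŋefɔʔɛwɛ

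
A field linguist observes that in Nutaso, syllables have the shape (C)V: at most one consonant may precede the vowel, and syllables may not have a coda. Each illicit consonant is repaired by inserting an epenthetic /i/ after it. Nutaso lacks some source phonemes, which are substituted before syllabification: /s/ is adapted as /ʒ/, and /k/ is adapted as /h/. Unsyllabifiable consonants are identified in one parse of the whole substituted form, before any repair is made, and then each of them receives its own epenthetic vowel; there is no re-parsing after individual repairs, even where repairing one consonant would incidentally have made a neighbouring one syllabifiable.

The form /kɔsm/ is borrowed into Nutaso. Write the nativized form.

Substitution: /k/ → /h/, /s/ → /ʒ/, giving /hɔʒm/.
The consonants /ʒ/, /m/ cannot be parsed into a legal (C)V syllable (no codas are permitted; onsets are limited to one consonant).
Inserting the epenthetic vowel yields /ʒ/ → /ʒi/, /m/ → /mi/.

hɔʒimi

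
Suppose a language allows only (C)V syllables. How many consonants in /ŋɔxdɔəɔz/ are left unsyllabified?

The consonants /x/, /z/ cannot be parsed into a legal (C)V syllable (no codas are permitted; onsets are limited to one consonant).

2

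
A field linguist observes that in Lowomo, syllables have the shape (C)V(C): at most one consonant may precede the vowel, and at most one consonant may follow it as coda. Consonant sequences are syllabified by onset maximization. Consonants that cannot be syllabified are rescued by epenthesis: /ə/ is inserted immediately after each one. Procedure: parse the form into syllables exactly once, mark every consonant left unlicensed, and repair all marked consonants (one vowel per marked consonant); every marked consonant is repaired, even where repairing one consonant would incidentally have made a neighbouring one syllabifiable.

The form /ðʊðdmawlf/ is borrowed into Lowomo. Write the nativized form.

ðʊðdəmawləfə

Under (C)V(C), the unsyllabifiable consonants are /d/, /l/, /f/ (at most one coda consonant is licensed; onsets are limited to one consonant).
Epenthesis after each stranded consonant: /d/ → /də/, /l/ → /lə/, /f/ → /fə/.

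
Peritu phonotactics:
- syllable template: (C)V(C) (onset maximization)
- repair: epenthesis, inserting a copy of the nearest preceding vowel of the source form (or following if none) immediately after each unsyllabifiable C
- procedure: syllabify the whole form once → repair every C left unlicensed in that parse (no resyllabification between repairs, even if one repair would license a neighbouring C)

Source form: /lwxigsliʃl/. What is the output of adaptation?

Under (C)V(C), the unsyllabifiable consonants are /l/, /w/, /s/, /l/ (at most one coda consonant is licensed; onsets are limited to one consonant).
Epenthesis after each stranded consonant: /l/ → /li/, /w/ → /wi/, /s/ → /si/, /l/ → /li/.

liwixigsiliʃli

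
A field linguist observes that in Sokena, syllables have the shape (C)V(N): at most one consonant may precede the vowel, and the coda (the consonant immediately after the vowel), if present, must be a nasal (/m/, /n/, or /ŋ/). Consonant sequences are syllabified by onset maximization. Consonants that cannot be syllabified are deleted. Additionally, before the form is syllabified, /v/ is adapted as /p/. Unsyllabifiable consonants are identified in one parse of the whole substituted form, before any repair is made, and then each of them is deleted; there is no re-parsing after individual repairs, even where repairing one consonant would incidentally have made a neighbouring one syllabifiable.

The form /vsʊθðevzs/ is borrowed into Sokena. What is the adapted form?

sʊðe

Substitution: /v/ → /p/, giving /psʊθðepzs/.
Under (C)V(N), the unsyllabifiable consonants are /p/, /θ/, /p/, /z/, /s/ (only a nasal (/m/, /n/, or /ŋ/) is licensed in coda position; onsets are limited to one consonant).
Deleting the stranded consonants removes /p/, /θ/, /p/, /z/, /s/.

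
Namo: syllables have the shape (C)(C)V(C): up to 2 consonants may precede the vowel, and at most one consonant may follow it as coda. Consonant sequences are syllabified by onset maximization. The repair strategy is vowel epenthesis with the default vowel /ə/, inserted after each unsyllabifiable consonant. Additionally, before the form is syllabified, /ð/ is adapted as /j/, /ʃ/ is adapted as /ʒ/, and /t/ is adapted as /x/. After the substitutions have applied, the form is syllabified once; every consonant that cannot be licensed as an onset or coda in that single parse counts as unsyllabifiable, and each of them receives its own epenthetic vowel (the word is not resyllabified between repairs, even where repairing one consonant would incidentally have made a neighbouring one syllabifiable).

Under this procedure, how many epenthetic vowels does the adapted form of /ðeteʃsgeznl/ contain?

2

After substitution the input is /jexeʒsgeznl/.
The unsyllabifiable consonants are /n/, /l/; each receives one epenthetic vowel.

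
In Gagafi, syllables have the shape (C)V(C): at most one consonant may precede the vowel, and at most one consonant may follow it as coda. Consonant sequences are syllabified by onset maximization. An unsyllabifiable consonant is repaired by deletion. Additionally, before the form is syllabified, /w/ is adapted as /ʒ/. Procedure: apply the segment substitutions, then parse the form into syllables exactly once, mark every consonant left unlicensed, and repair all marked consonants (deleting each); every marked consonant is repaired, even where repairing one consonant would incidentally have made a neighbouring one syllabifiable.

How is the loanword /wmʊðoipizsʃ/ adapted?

Substitution: /w/ → /ʒ/, giving /ʒmʊðoipizsʃ/.
Under (C)V(C), the unsyllabifiable consonants are /ʒ/, /s/, /ʃ/ (at most one coda consonant is licensed; onsets are limited to one consonant).
Deleting the stranded consonants removes /ʒ/, /s/, /ʃ/.

mʊðoipiz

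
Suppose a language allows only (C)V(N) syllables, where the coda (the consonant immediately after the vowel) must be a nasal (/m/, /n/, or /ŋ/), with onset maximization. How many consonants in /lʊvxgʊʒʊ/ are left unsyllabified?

2

The consonants /v/, /x/ cannot be parsed into a legal (C)V(N) syllable (only a nasal (/m/, /n/, or /ŋ/) is licensed in coda position; onsets are limited to one consonant).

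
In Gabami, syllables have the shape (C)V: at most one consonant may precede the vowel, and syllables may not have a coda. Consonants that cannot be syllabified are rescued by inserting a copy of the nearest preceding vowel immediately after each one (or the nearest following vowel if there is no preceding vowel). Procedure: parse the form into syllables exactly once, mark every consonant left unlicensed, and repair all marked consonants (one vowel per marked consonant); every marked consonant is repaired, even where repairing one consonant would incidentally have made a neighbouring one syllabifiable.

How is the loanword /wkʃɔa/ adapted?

The consonants /w/, /k/ cannot be parsed into a legal (C)V syllable (no codas are permitted; onsets are limited to one consonant).
Epenthesis after each stranded consonant: /w/ → /wɔ/, /k/ → /kɔ/.

wɔkɔʃɔa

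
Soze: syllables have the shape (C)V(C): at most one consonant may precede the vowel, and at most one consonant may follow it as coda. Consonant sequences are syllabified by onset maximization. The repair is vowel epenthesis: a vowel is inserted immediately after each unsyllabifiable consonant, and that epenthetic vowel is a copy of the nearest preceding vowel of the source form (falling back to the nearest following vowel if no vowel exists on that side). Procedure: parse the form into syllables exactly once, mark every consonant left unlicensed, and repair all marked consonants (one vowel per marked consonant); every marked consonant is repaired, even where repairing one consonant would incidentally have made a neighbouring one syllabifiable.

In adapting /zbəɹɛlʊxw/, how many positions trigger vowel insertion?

The unsyllabifiable consonants are /z/, /w/; each receives one epenthetic vowel.

2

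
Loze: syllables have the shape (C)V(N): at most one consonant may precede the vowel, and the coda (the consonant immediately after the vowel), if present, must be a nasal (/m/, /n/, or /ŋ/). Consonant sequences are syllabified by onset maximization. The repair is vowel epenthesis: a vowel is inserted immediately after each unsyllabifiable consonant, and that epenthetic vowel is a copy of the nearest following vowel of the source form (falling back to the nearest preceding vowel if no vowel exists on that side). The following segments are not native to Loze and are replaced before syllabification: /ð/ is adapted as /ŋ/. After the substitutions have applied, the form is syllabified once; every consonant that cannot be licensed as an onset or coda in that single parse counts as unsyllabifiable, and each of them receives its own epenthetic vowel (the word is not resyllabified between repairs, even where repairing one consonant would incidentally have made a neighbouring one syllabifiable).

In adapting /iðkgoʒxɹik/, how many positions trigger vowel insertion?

After substitution the input is /iŋkgoʒxɹik/.
The unsyllabifiable consonants are /k/, /ʒ/, /x/, /k/; each receives one epenthetic vowel.

4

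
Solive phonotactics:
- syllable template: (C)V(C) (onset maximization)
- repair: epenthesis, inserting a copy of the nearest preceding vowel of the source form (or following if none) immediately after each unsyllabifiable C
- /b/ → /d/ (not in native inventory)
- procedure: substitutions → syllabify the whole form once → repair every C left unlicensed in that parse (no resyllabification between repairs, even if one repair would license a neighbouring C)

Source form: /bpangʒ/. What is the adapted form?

Substitution: /b/ → /d/, giving /dpangʒ/.
The consonants /d/, /g/, /ʒ/ cannot be parsed into a legal (C)V(C) syllable (at most one coda consonant is licensed; onsets are limited to one consonant).
Inserting the epenthetic vowel yields /d/ → /da/, /g/ → /ga/, /ʒ/ → /ʒa/.

dapangaʒa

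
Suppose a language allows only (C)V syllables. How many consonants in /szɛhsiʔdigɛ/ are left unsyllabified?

The consonants /s/, /h/, /ʔ/ cannot be parsed into a legal (C)V syllable (no codas are permitted; onsets are limited to one consonant).

3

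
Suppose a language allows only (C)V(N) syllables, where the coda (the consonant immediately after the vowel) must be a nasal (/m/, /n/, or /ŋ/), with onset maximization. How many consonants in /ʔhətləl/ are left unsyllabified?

The consonants /ʔ/, /t/, /l/ cannot be parsed into a legal (C)V(N) syllable (only a nasal (/m/, /n/, or /ŋ/) is licensed in coda position; onsets are limited to one consonant).

3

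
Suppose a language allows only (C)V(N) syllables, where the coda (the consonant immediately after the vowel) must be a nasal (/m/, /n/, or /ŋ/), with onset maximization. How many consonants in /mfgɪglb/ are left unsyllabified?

5

Under (C)V(N), the unsyllabifiable consonants are /m/, /f/, /g/, /l/, /b/ (only a nasal (/m/, /n/, or /ŋ/) is licensed in coda position; onsets are limited to one consonant).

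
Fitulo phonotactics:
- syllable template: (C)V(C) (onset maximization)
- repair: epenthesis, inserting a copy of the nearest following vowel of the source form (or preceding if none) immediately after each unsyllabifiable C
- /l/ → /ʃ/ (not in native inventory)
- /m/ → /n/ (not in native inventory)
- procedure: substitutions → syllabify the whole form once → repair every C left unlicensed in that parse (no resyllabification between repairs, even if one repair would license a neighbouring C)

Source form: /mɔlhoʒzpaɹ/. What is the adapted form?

nɔʃhoʒzapaɹ

Substitution: /m/ → /n/, /l/ → /ʃ/, giving /nɔʃhoʒzpaɹ/.
The consonants /z/ cannot be parsed into a legal (C)V(C) syllable (at most one coda consonant is licensed; onsets are limited to one consonant).
Inserting the epenthetic vowel yields /z/ → /za/.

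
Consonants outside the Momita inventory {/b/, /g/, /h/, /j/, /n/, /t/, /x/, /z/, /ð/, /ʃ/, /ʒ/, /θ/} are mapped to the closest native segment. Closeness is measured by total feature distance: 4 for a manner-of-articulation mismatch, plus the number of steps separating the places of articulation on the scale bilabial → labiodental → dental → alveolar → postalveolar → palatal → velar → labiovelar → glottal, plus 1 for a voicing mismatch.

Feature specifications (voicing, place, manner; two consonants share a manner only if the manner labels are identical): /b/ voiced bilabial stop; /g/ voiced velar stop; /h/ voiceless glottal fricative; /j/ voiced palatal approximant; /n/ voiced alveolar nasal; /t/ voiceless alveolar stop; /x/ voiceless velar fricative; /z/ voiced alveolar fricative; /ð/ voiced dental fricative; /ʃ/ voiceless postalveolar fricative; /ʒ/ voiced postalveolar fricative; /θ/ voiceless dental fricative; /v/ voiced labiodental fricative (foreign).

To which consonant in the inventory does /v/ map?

ð

/ð/ is closest: same manner (fricative), place distance 1 (labiodental→dental), same voicing; total 1. Next closest is /z/ at distance 2.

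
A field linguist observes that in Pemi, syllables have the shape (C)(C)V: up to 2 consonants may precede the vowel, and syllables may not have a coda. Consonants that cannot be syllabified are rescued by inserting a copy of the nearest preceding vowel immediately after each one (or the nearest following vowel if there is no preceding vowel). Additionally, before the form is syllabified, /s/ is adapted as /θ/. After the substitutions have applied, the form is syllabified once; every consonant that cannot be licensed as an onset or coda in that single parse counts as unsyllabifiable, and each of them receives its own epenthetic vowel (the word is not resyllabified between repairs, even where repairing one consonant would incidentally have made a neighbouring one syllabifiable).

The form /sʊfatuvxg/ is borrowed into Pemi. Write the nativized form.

Substitution: /s/ → /θ/, giving /θʊfatuvxg/.
Under (C)(C)V, the unsyllabifiable consonants are /v/, /x/, /g/ (no codas are permitted; onsets may contain at most 2 consonants).
Epenthesis after each stranded consonant: /v/ → /vu/, /x/ → /xu/, /g/ → /gu/.

θʊfatuvuxugu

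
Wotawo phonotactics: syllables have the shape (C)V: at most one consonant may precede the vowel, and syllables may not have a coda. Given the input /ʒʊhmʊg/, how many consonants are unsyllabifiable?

2

Under (C)V, the unsyllabifiable consonants are /h/, /g/ (no codas are permitted; onsets are limited to one consonant).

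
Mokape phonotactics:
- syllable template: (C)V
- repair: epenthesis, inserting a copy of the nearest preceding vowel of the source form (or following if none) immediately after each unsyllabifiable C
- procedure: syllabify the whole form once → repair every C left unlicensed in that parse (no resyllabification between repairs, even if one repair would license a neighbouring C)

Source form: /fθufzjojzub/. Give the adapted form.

fuθufuzujojozubu

The consonants /f/, /f/, /z/, /j/, /b/ cannot be parsed into a legal (C)V syllable (no codas are permitted; onsets are limited to one consonant).
Epenthesis after each stranded consonant: /f/ → /fu/, /f/ → /fu/, /z/ → /zu/, /j/ → /jo/, /b/ → /bu/.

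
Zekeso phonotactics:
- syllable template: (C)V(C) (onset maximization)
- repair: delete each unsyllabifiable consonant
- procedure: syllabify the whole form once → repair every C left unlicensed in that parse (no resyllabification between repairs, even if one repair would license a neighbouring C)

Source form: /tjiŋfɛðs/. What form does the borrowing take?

The consonants /t/, /s/ cannot be parsed into a legal (C)V(C) syllable (at most one coda consonant is licensed; onsets are limited to one consonant).
Deletion applies to /t/, /s/.

jiŋfɛð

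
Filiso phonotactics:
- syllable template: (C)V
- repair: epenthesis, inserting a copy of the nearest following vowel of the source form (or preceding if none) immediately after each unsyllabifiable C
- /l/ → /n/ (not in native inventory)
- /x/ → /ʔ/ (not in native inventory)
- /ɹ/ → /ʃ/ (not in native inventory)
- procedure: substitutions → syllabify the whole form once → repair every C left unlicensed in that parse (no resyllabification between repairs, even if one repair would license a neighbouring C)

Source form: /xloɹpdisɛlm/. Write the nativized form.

ʔonoʃipidisɛnɛmɛ

Substitution: /x/ → /ʔ/, /l/ → /n/, /ɹ/ → /ʃ/, giving /ʔnoʃpdisɛnm/.
Under (C)V, the unsyllabifiable consonants are /ʔ/, /ʃ/, /p/, /n/, /m/ (no codas are permitted; onsets are limited to one consonant).
Inserting the epenthetic vowel yields /ʔ/ → /ʔo/, /ʃ/ → /ʃi/, /p/ → /pi/, /n/ → /nɛ/, /m/ → /mɛ/.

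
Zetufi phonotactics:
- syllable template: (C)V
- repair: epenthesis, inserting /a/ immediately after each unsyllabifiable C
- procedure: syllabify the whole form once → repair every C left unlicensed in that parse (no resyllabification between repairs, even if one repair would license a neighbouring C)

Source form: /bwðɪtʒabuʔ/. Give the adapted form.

bawaðɪtaʒabuʔa

The consonants /b/, /w/, /t/, /ʔ/ cannot be parsed into a legal (C)V syllable (no codas are permitted; onsets are limited to one consonant).
Inserting the epenthetic vowel yields /b/ → /ba/, /w/ → /wa/, /t/ → /ta/, /ʔ/ → /ʔa/.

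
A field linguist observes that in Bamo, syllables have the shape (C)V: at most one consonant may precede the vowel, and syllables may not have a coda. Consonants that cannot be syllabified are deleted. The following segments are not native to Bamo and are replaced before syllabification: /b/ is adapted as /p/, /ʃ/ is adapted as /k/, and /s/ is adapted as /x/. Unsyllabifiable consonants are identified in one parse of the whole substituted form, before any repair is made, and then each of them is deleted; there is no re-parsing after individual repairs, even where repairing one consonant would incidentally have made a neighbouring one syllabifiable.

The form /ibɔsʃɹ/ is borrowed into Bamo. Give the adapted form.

ipɔ

Substitution: /b/ → /p/, /s/ → /x/, /ʃ/ → /k/, giving /ipɔxkɹ/.
Syllabifying with onset maximization leaves /x/, /k/, /ɹ/ stranded (no codas are permitted; onsets are limited to one consonant).
Deleting the stranded consonants removes /x/, /k/, /ɹ/.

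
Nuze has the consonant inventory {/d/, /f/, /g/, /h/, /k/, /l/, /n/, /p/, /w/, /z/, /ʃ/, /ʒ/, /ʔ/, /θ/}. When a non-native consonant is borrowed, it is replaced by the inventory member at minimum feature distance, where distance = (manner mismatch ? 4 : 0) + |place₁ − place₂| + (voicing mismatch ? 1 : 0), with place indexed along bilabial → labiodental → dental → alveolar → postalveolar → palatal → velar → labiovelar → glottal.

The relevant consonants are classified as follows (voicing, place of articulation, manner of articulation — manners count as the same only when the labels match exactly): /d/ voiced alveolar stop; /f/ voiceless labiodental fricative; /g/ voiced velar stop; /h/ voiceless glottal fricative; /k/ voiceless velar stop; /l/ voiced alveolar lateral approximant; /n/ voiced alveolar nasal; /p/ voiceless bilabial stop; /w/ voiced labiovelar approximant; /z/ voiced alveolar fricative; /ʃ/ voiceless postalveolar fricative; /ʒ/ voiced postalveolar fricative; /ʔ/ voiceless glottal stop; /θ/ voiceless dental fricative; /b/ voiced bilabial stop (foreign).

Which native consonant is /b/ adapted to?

p

/p/ is closest: same manner (stop), place distance 0 (bilabial→bilabial), voicing differs (+1); total 1. Next closest is /d/ at distance 3.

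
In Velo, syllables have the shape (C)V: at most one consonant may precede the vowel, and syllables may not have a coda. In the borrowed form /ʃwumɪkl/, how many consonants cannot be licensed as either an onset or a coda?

Under (C)V, the unsyllabifiable consonants are /ʃ/, /k/, /l/ (no codas are permitted; onsets are limited to one consonant).

3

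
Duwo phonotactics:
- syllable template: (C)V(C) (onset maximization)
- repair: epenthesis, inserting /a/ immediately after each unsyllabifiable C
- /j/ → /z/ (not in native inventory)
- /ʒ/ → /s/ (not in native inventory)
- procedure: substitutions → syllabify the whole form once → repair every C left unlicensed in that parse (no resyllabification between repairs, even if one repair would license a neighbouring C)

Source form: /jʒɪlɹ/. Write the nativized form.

Substitution: /j/ → /z/, /ʒ/ → /s/, giving /zsɪlɹ/.
Under (C)V(C), the unsyllabifiable consonants are /z/, /ɹ/ (at most one coda consonant is licensed; onsets are limited to one consonant).
Epenthesis after each stranded consonant: /z/ → /za/, /ɹ/ → /ɹa/.

zasɪlɹa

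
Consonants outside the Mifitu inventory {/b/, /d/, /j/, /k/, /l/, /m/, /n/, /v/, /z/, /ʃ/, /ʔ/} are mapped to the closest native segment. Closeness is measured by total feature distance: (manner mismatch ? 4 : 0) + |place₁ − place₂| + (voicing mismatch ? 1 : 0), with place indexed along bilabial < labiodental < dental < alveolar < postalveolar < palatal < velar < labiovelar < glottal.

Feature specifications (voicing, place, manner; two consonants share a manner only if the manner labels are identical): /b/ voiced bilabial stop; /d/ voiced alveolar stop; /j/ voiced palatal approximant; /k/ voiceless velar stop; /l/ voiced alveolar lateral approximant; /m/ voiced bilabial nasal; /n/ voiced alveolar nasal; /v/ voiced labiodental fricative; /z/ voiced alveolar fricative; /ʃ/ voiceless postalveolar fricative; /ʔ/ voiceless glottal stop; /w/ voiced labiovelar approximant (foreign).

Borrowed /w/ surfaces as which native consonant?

/j/ is closest: same manner (approximant), place distance 2 (labiovelar→palatal), same voicing; total 2. Next closest is /k/ at distance 6.

j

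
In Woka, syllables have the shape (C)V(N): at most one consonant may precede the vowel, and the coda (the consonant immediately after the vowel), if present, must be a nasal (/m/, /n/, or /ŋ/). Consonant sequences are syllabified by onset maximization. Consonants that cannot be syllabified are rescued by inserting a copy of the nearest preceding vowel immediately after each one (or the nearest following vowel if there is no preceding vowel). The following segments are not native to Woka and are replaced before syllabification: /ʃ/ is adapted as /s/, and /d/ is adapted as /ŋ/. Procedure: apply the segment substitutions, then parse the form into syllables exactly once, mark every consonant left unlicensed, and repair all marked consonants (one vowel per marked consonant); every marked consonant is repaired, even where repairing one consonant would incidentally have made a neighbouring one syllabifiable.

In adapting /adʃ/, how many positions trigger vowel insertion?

1

After substitution the input is /aŋs/.
The unsyllabifiable consonants are /s/; each receives one epenthetic vowel.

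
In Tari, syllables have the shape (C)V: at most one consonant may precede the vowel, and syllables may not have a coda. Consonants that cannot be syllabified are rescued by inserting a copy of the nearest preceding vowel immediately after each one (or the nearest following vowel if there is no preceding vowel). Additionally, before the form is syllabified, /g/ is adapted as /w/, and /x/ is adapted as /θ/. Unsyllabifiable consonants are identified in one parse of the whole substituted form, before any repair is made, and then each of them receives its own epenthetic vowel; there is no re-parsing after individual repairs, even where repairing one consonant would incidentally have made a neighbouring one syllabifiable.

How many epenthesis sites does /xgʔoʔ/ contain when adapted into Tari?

3

After substitution the input is /θwʔoʔ/.
The unsyllabifiable consonants are /θ/, /w/, /ʔ/; each receives one epenthetic vowel.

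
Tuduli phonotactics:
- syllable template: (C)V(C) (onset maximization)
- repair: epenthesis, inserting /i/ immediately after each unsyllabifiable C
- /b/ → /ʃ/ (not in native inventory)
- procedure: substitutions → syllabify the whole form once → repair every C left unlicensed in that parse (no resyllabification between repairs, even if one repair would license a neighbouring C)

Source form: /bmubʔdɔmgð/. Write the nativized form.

ʃimuʃʔidɔmgiði

Substitution: /b/ → /ʃ/, giving /ʃmuʃʔdɔmgð/.
Syllabifying with onset maximization leaves /ʃ/, /ʔ/, /g/, /ð/ stranded (at most one coda consonant is licensed; onsets are limited to one consonant).
Inserting the epenthetic vowel yields /ʃ/ → /ʃi/, /ʔ/ → /ʔi/, /g/ → /gi/, /ð/ → /ði/.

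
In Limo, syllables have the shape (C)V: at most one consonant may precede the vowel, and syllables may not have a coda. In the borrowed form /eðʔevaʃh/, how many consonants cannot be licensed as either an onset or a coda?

Under (C)V, the unsyllabifiable consonants are /ð/, /ʃ/, /h/ (no codas are permitted; onsets are limited to one consonant).

3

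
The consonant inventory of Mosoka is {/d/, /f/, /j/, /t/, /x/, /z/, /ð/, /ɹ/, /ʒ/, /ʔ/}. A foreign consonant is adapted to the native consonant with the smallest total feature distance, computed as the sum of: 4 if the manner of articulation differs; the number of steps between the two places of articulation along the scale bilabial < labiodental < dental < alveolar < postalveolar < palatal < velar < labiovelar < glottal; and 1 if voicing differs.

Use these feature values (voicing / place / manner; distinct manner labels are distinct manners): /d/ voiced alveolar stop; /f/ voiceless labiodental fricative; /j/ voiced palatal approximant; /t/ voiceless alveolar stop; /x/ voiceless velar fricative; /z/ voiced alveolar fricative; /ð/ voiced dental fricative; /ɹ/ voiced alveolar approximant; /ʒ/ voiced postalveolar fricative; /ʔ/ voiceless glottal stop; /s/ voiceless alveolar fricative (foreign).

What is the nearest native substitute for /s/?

z

/z/ is closest: same manner (fricative), place distance 0 (alveolar→alveolar), voicing differs (+1); total 1. Next closest is /f/ at distance 2.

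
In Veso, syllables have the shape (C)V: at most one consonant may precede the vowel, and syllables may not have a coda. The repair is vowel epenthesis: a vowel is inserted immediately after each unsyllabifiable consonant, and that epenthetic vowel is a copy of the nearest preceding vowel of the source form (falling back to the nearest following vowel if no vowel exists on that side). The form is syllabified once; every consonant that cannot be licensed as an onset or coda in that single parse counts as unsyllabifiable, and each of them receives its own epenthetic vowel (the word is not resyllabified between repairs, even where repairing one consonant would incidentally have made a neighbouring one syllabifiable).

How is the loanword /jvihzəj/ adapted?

jivihizəjə

Under (C)V, the unsyllabifiable consonants are /j/, /h/, /j/ (no codas are permitted; onsets are limited to one consonant).
Each unlicensed consonant becomes the onset of a new syllable: /j/ → /ji/, /h/ → /hi/, /j/ → /jə/.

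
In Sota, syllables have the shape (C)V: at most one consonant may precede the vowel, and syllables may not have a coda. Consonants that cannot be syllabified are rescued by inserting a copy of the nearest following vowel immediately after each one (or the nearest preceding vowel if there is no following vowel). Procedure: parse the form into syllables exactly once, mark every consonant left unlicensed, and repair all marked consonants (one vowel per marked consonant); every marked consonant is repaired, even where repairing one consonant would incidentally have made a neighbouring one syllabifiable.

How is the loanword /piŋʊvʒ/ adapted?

piŋʊvʊʒʊ

The consonants /v/, /ʒ/ cannot be parsed into a legal (C)V syllable (no codas are permitted; onsets are limited to one consonant).
Epenthesis after each stranded consonant: /v/ → /vʊ/, /ʒ/ → /ʒʊ/.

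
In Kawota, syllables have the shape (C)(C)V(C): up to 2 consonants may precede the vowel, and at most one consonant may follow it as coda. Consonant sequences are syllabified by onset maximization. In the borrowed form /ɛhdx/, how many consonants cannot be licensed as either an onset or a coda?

2

The consonants /d/, /x/ cannot be parsed into a legal (C)(C)V(C) syllable (at most one coda consonant is licensed; onsets may contain at most 2 consonants).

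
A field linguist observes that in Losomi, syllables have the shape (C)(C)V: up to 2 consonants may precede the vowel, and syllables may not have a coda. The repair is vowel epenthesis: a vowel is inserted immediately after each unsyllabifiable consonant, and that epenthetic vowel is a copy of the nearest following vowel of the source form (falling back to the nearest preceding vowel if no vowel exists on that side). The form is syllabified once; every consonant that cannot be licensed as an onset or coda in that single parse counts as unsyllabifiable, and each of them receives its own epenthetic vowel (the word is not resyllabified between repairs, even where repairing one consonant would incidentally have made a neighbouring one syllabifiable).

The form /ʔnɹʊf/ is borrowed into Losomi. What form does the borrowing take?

ʔʊnɹʊfʊ

The consonants /ʔ/, /f/ cannot be parsed into a legal (C)(C)V syllable (no codas are permitted; onsets may contain at most 2 consonants).
Each unlicensed consonant becomes the onset of a new syllable: /ʔ/ → /ʔʊ/, /f/ → /fʊ/.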